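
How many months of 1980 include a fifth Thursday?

4

A month has five Thursdays exactly when Thursday falls within its first (length − 28) days.
Jan: 31 days, starts Tue → 5 of Tue, Wed, Thu ✓
Feb: 29 days, starts Fri → 5 of Fri
Mar: 31 days, starts Sat → 5 of Sat, Sun, Mon
Apr: 30 days, starts Tue → 5 of Tue, Wed
May: 31 days, starts Thu → 5 of Thu, Fri, Sat ✓
Jun: 30 days, starts Sun → 5 of Sun, Mon
Jul: 31 days, starts Tue → 5 of Tue, Wed, Thu ✓
Aug: 31 days, starts Fri → 5 of Fri, Sat, Sun
Sep: 30 days, starts Mon → 5 of Mon, Tue
Oct: 31 days, starts Wed → 5 of Wed, Thu, Fri ✓
Nov: 30 days, starts Sat → 5 of Sat, Sun
Dec: 31 days, starts Mon → 5 of Mon, Tue, Wed
Months with five Thursdays: Jan, May, Jul, Oct.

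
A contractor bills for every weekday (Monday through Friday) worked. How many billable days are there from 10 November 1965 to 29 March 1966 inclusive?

100

10 November 1965 is a Wednesday.
The range spans 140 days (inclusive of both endpoints).
140 = 7 × 20, so the span is exactly 20 full weeks.
Each full week contributes 5 weekdays (Mon–Fri): 20 × 5 = 100.
Total: 100.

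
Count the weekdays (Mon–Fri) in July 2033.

21

Jul 1, 2033 is a Friday.
From Jul 1, 2033 to Jul 31, 2033 is 31 days inclusive.
31 = 7 × 4 + 3, so there are 4 full weeks plus 3 extra days.
Each full week contributes 5 weekdays (Mon–Fri): 4 × 5 = 20.
The 3 extra days are Friday, Saturday, Sunday — 1 of them qualifies.
Total: 20 + 1 = 21.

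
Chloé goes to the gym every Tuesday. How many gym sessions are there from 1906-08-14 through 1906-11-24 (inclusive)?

15

1906-08-14 is a Tuesday.
The range spans 103 days (inclusive of both endpoints).
103 = 7 × 14 + 5, so there are 14 full weeks plus 5 extra days.
Each full week contributes one Tuesday: 14 so far.
The 5 extra days are Tue, Wed, Thu, Fri, Sat — 1 of them qualifies.
Total: 14 + 1 = 15.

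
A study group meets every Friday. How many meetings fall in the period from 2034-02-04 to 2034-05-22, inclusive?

2034-02-04 is a Saturday.
The range spans 108 days (inclusive of both endpoints).
108 = 7 × 15 + 3, so there are 15 full weeks plus 3 extra days.
Each full week contributes one Friday: 15 so far.
The 3 extra days are Saturday, Sunday, Monday — none qualify.
Total: 15 + 0 = 15.

15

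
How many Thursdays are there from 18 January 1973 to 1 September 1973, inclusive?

33 Thursdays

18 January 1973 is a Thursday.
The range spans 227 days (inclusive of both endpoints).
227 = 7 × 32 + 3, so there are 32 full weeks plus 3 extra days.
Each full week contributes one Thursday: 32 so far.
The 3 extra days are Thursday, Friday, Saturday — 1 of them qualifies.
Total: 32 + 1 = 33.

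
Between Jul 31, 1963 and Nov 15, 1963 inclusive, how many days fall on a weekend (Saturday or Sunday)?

30

Jul 31, 1963 is a Wednesday.
The range spans 108 days (inclusive of both endpoints).
108 = 7 × 15 + 3, so there are 15 full weeks plus 3 extra days.
Each full week contributes 2 weekend days (Sat, Sun): 15 × 2 = 30.
The 3 extra days are Wednesday, Thursday, Friday — none qualify.
Total: 30 + 0 = 30.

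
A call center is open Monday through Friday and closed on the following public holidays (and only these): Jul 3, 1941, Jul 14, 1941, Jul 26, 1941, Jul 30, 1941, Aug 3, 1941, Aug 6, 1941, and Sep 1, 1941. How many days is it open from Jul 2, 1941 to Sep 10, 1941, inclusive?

46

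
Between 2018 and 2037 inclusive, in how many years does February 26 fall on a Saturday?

3

Day of week of February 26 in each year:
2018: Mon, 2019: Tue, 2020: Wed, 2021: Fri, 2022: Sat ✓, 2023: Sun, 2024: Mon, 2025: Wed, 2026: Thu, 2027: Fri, 2028: Sat ✓, 2029: Mon, 2030: Tue, 2031: Wed, 2032: Thu, 2033: Sat ✓, 2034: Sun, 2035: Mon, 2036: Tue, 2037: Thu
Saturdays: 2022, 2028, 2033.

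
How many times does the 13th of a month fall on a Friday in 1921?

1

The 13th falls on a Friday when the month's 13th has weekday Fri.
Jan 13 is Thu; Feb 13 is Sun; Mar 13 is Sun; Apr 13 is Wed; May 13 is Fri ✓; Jun 13 is Mon; Jul 13 is Wed; Aug 13 is Sat; Sep 13 is Tue; Oct 13 is Thu; Nov 13 is Sun; Dec 13 is Tue.
Friday the 13ths: May.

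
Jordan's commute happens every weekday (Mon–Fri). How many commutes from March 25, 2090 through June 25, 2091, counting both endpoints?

326 weekdays

March 25, 2090 is a Saturday.
The range spans 458 days (inclusive of both endpoints).
458 = 7 × 65 + 3, so there are 65 full weeks plus 3 extra days.
Each full week contributes 5 weekdays (Mon–Fri): 65 × 5 = 325.
The 3 extra days are Sat, Sun, Mon — 1 of them qualifies.
Total: 325 + 1 = 326.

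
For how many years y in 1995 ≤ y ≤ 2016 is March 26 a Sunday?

3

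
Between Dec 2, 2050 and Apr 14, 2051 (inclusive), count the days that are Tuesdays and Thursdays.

Dec 2, 2050 is a Friday.
From Dec 2, 2050 to Apr 14, 2051 is 134 days inclusive.
134 = 7 × 19 + 1, so there are 19 full weeks plus 1 extra day.
Each full week contributes 2 days from the set (Tue, Thu): 19 × 2 = 38.
The 1 extra day is Friday — none qualify.
Total: 38 + 0 = 38.

38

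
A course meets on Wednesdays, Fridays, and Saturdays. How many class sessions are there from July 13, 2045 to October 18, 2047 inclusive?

355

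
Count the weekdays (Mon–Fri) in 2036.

Jan 1, 2036 is a Tuesday.
That's 366 days from start to end, counting both.
366 = 7 × 52 + 2, so there are 52 full weeks plus 2 extra days.
Each full week contributes 5 weekdays (Mon–Fri): 52 × 5 = 260.
The 2 extra days are Tue, Wed — 2 of them qualify.
Total: 260 + 2 = 262.

262 weekdays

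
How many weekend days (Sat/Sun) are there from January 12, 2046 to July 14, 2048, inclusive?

262

January 12, 2046 is a Friday.
The range spans 915 days (inclusive of both endpoints).
915 = 7 × 130 + 5, so there are 130 full weeks plus 5 extra days.
Each full week contributes 2 weekend days (Sat, Sun): 130 × 2 = 260.
The 5 extra days are Friday, Saturday, Sunday, Monday, Tuesday — 2 of them qualify.
Total: 260 + 2 = 262.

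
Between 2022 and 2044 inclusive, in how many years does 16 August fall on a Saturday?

Day of week of August 16 in each year:
2022: Tue, 2023: Wed, 2024: Fri, 2025: Sat ✓, 2026: Sun, 2027: Mon, 2028: Wed, 2029: Thu, 2030: Fri, 2031: Sat ✓, 2032: Mon, 2033: Tue, 2034: Wed, 2035: Thu, 2036: Sat ✓, 2037: Sun, 2038: Mon, 2039: Tue, 2040: Thu, 2041: Fri, 2042: Sat ✓, 2043: Sun, 2044: Tue
Saturdays: 2025, 2031, 2036, 2042.

4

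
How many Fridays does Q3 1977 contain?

July 1, 1977 is a Friday.
From July 1, 1977 to September 30, 1977 is 92 days inclusive.
92 = 7 × 13 + 1, so there are 13 full weeks plus 1 extra day.
Each full week contributes one Friday: 13 so far.
The 1 extra day is Friday — 1 of them qualifies.
Total: 13 + 1 = 14.

14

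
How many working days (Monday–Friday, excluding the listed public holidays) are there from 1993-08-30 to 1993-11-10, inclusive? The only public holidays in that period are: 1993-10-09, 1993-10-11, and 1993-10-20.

1993-08-30 is a Monday.
The range spans 73 days (inclusive of both endpoints).
73 = 7 × 10 + 3, so there are 10 full weeks plus 3 extra days.
Each full week contributes 5 weekdays (Mon–Fri): 10 × 5 = 50.
The 3 extra days are Mon, Tue, Wed — 3 of them qualify.
Total: 50 + 3 = 53.
Holidays: 1993-10-09 (Sat); 1993-10-11 (Mon); 1993-10-20 (Wed).
2 of the 3 holidays fall on weekdays; the rest are weekends and were already excluded.
Business days: 53 − 2 = 51.

51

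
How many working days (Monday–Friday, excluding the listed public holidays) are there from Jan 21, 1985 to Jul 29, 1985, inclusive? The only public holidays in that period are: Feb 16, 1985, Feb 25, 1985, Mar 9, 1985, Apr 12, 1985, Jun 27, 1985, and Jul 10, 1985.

Jan 21, 1985 is a Monday.
The range spans 190 days (inclusive of both endpoints).
190 = 7 × 27 + 1, so there are 27 full weeks plus 1 extra day.
Each full week contributes 5 weekdays (Mon–Fri): 27 × 5 = 135.
The 1 extra day is Monday — 1 of them qualifies.
Total: 135 + 1 = 136.
Holidays: Feb 16, 1985 (Sat); Feb 25, 1985 (Mon); Mar 9, 1985 (Sat); Apr 12, 1985 (Fri); Jun 27, 1985 (Thu); Jul 10, 1985 (Wed).
4 of the 6 holidays fall on weekdays; the rest are weekends and were already excluded.
Business days: 136 − 4 = 132.

132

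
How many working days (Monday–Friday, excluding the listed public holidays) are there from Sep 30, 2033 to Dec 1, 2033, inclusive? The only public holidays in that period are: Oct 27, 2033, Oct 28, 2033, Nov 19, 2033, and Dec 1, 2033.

42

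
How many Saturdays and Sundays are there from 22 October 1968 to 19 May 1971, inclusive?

268

22 October 1968 is a Tuesday.
From 22 October 1968 to 19 May 1971 is 940 days inclusive.
940 = 7 × 134 + 2, so there are 134 full weeks plus 2 extra days.
Each full week contributes 2 weekend days (Sat, Sun): 134 × 2 = 268.
The 2 extra days are Tue, Wed — none qualify.
Total: 268 + 0 = 268.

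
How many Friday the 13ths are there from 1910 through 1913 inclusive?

6

Friday-the-13ths by year:
1910: May
1911: Jan, Oct
1912: Sep, Dec
1913: Jun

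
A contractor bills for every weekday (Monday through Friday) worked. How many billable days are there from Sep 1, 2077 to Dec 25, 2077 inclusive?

83

Sep 1, 2077 is a Wednesday.
That's 116 days from start to end, counting both.
116 = 7 × 16 + 4, so there are 16 full weeks plus 4 extra days.
Each full week contributes 5 weekdays (Mon–Fri): 16 × 5 = 80.
The 4 extra days are Wed, Thu, Fri, Sat — 3 of them qualify.
Total: 80 + 3 = 83.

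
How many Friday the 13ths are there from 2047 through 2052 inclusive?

10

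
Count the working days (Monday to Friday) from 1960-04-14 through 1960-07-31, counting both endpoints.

1960-04-14 is a Thursday.
The range spans 109 days (inclusive of both endpoints).
109 = 7 × 15 + 4, so there are 15 full weeks plus 4 extra days.
Each full week contributes 5 weekdays (Mon–Fri): 15 × 5 = 75.
The 4 extra days are Thursday, Friday, Saturday, Sunday — 2 of them qualify.
Total: 75 + 2 = 77.

77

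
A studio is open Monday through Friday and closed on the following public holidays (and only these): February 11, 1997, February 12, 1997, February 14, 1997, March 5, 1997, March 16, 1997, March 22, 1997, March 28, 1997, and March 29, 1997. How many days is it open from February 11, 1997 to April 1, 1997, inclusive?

February 11, 1997 is a Tuesday.
That's 50 days from start to end, counting both.
50 = 7 × 7 + 1, so there are 7 full weeks plus 1 extra day.
Each full week contributes 5 weekdays (Mon–Fri): 7 × 5 = 35.
The 1 extra day is Tuesday — 1 of them qualifies.
Total: 35 + 1 = 36.
Holidays: February 11, 1997 (Tue); February 12, 1997 (Wed); February 14, 1997 (Fri); March 5, 1997 (Wed); March 16, 1997 (Sun); March 22, 1997 (Sat); March 28, 1997 (Fri); March 29, 1997 (Sat).
5 of the 8 holidays fall on weekdays; the rest are weekends and were already excluded.
Business days: 36 − 5 = 31.

31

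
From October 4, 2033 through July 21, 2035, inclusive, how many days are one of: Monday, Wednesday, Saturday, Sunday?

October 4, 2033 is a Tuesday.
From October 4, 2033 to July 21, 2035 is 656 days inclusive.
656 = 7 × 93 + 5, so there are 93 full weeks plus 5 extra days.
Each full week contributes 4 days from the set (Mon, Wed, Sat, Sun): 93 × 4 = 372.
The 5 extra days are Tue, Wed, Thu, Fri, Sat — 2 of them qualify.
Total: 372 + 2 = 374.

374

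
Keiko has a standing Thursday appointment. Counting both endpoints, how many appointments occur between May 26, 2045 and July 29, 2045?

9

May 26, 2045 is a Friday.
From May 26, 2045 to July 29, 2045 is 65 days inclusive.
65 = 7 × 9 + 2, so there are 9 full weeks plus 2 extra days.
Each full week contributes one Thursday: 9 so far.
The 2 extra days are Friday, Saturday — none qualify.
Total: 9 + 0 = 9.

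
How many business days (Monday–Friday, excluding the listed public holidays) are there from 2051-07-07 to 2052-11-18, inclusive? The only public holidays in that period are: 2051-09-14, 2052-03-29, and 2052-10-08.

354 business days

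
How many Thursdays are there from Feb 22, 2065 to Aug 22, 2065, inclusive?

26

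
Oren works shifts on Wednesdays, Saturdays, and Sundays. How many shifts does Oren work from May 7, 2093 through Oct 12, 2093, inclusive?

68

May 7, 2093 is a Thursday.
That's 159 days from start to end, counting both.
159 = 7 × 22 + 5, so there are 22 full weeks plus 5 extra days.
Each full week contributes 3 days from the set (Wed, Sat, Sun): 22 × 3 = 66.
The 5 extra days are Thu, Fri, Sat, Sun, Mon — 2 of them qualify.
Total: 66 + 2 = 68.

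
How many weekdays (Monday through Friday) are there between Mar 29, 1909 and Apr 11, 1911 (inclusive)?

Mar 29, 1909 is a Monday.
That's 744 days from start to end, counting both.
744 = 7 × 106 + 2, so there are 106 full weeks plus 2 extra days.
Each full week contributes 5 weekdays (Mon–Fri): 106 × 5 = 530.
The 2 extra days are Monday, Tuesday — 2 of them qualify.
Total: 530 + 2 = 532.

532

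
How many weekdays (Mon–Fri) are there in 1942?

261 weekdays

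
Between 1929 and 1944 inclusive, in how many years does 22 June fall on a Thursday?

Day of week of June 22 in each year:
1929: Sat, 1930: Sun, 1931: Mon, 1932: Wed, 1933: Thu ✓, 1934: Fri, 1935: Sat, 1936: Mon, 1937: Tue, 1938: Wed, 1939: Thu ✓, 1940: Sat, 1941: Sun, 1942: Mon, 1943: Tue, 1944: Thu ✓
Thursdays: 1933, 1939, 1944.

3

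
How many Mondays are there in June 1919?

5

June 1, 1919 is a Sunday.
That's 30 days from start to end, counting both.
30 = 7 × 4 + 2, so there are 4 full weeks plus 2 extra days.
Each full week contributes one Monday: 4 so far.
The 2 extra days are Sunday, Monday — 1 of them qualifies.
Total: 4 + 1 = 5.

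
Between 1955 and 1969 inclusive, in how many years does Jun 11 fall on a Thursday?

2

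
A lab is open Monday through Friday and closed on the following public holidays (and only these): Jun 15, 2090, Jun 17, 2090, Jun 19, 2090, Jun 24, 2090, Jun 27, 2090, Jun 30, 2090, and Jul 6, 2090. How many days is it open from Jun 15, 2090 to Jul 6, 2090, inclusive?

11 business days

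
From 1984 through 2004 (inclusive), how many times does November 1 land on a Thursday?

Day of week of November 1 in each year:
1984: Thu ✓, 1985: Fri, 1986: Sat, 1987: Sun, 1988: Tue, 1989: Wed, 1990: Thu ✓, 1991: Fri, 1992: Sun, 1993: Mon, 1994: Tue, 1995: Wed, 1996: Fri, 1997: Sat, 1998: Sun, 1999: Mon, 2000: Wed, 2001: Thu ✓, 2002: Fri, 2003: Sat, 2004: Mon
Thursdays: 1984, 1990, 2001.

3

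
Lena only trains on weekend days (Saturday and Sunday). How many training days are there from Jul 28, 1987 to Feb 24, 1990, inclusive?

Jul 28, 1987 is a Tuesday.
That's 943 days from start to end, counting both.
943 = 7 × 134 + 5, so there are 134 full weeks plus 5 extra days.
Each full week contributes 2 weekend days (Sat, Sun): 134 × 2 = 268.
The 5 extra days are Tue, Wed, Thu, Fri, Sat — 1 of them qualifies.
Total: 268 + 1 = 269.

269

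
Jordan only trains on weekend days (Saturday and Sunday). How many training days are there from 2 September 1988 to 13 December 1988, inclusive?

2 September 1988 is a Friday.
That's 103 days from start to end, counting both.
103 = 7 × 14 + 5, so there are 14 full weeks plus 5 extra days.
Each full week contributes 2 weekend days (Sat, Sun): 14 × 2 = 28.
The 5 extra days are Friday, Saturday, Sunday, Monday, Tuesday — 2 of them qualify.
Total: 28 + 2 = 30.

30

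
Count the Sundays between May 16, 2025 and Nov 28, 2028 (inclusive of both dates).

May 16, 2025 is a Friday.
That's 1293 days from start to end, counting both.
1293 = 7 × 184 + 5, so there are 184 full weeks plus 5 extra days.
Each full week contributes one Sunday: 184 so far.
The 5 extra days are Fri, Sat, Sun, Mon, Tue — 1 of them qualifies.
Total: 184 + 1 = 185.

185 Sundays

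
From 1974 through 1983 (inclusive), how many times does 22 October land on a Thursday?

1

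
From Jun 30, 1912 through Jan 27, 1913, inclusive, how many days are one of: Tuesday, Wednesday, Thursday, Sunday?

121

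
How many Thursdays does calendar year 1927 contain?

1927-01-01 is a Saturday.
That's 365 days from start to end, counting both.
365 = 7 × 52 + 1, so there are 52 full weeks plus 1 extra day.
Each full week contributes one Thursday: 52 so far.
The 1 extra day is Saturday — none qualify.
Total: 52 + 0 = 52.

52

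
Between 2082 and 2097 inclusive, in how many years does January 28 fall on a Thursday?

Day of week of January 28 in each year:
2082: Wed, 2083: Thu ✓, 2084: Fri, 2085: Sun, 2086: Mon, 2087: Tue, 2088: Wed, 2089: Fri, 2090: Sat, 2091: Sun, 2092: Mon, 2093: Wed, 2094: Thu ✓, 2095: Fri, 2096: Sat, 2097: Mon
Thursdays: 2083, 2094.

2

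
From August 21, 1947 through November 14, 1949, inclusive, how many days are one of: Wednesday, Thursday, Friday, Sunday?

467

August 21, 1947 is a Thursday.
The range spans 817 days (inclusive of both endpoints).
817 = 7 × 116 + 5, so there are 116 full weeks plus 5 extra days.
Each full week contributes 4 days from the set (Wed, Thu, Fri, Sun): 116 × 4 = 464.
The 5 extra days are Thu, Fri, Sat, Sun, Mon — 3 of them qualify.
Total: 464 + 3 = 467.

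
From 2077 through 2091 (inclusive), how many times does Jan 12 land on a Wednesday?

Day of week of January 12 in each year:
2077: Tue, 2078: Wed ✓, 2079: Thu, 2080: Fri, 2081: Sun, 2082: Mon, 2083: Tue, 2084: Wed ✓, 2085: Fri, 2086: Sat, 2087: Sun, 2088: Mon, 2089: Wed ✓, 2090: Thu, 2091: Fri
Wednesdays: 2078, 2084, 2089.

3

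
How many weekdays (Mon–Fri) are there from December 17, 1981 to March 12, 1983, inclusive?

December 17, 1981 is a Thursday.
The range spans 451 days (inclusive of both endpoints).
451 = 7 × 64 + 3, so there are 64 full weeks plus 3 extra days.
Each full week contributes 5 weekdays (Mon–Fri): 64 × 5 = 320.
The 3 extra days are Thu, Fri, Sat — 2 of them qualify.
Total: 320 + 2 = 322.

322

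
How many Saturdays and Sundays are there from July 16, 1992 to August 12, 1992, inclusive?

8

July 16, 1992 is a Thursday.
That's 28 days from start to end, counting both.
28 = 7 × 4, so the span is exactly 4 full weeks.
Each full week contributes 2 weekend days (Sat, Sun): 4 × 2 = 8.
Total: 8.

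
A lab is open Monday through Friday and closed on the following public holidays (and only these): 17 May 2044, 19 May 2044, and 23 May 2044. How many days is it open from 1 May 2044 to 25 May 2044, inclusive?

15

1 May 2044 is a Sunday.
That's 25 days from start to end, counting both.
25 = 7 × 3 + 4, so there are 3 full weeks plus 4 extra days.
Each full week contributes 5 weekdays (Mon–Fri): 3 × 5 = 15.
The 4 extra days are Sun, Mon, Tue, Wed — 3 of them qualify.
Total: 15 + 3 = 18.
Holidays: 17 May 2044 (Tue); 19 May 2044 (Thu); 23 May 2044 (Mon).
All 3 holidays fall on weekdays, so subtract 3.
Business days: 18 − 3 = 15.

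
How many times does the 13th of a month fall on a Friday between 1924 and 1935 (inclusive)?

22

Friday-the-13ths by year:
1924: Jun
1925: Feb, Mar, Nov
1926: Aug
1927: May
1928: Jan, Apr, Jul
1929: Sep, Dec
1930: Jun
1931: Feb, Mar, Nov
1932: May
1933: Jan, Oct
1934: Apr, Jul
1935: Sep, Dec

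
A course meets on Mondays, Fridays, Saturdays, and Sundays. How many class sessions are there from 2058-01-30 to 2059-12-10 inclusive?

388

2058-01-30 is a Wednesday.
That's 680 days from start to end, counting both.
680 = 7 × 97 + 1, so there are 97 full weeks plus 1 extra day.
Each full week contributes 4 days from the set (Mon, Fri, Sat, Sun): 97 × 4 = 388.
The 1 extra day is Wednesday — none qualify.
Total: 388 + 0 = 388.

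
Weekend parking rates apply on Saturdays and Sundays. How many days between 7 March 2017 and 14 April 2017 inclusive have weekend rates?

10

7 March 2017 is a Tuesday.
From 7 March 2017 to 14 April 2017 is 39 days inclusive.
39 = 7 × 5 + 4, so there are 5 full weeks plus 4 extra days.
Each full week contributes 2 weekend days (Sat, Sun): 5 × 2 = 10.
The 4 extra days are Tue, Wed, Thu, Fri — none qualify.
Total: 10 + 0 = 10.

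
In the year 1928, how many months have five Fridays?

A month has five Fridays exactly when Friday falls within its first (length − 28) days.
Jan: 31 days, starts Sun → 5 of Sun, Mon, Tue
Feb: 29 days, starts Wed → 5 of Wed
Mar: 31 days, starts Thu → 5 of Thu, Fri, Sat ✓
Apr: 30 days, starts Sun → 5 of Sun, Mon
May: 31 days, starts Tue → 5 of Tue, Wed, Thu
Jun: 30 days, starts Fri → 5 of Fri, Sat ✓
Jul: 31 days, starts Sun → 5 of Sun, Mon, Tue
Aug: 31 days, starts Wed → 5 of Wed, Thu, Fri ✓
Sep: 30 days, starts Sat → 5 of Sat, Sun
Oct: 31 days, starts Mon → 5 of Mon, Tue, Wed
Nov: 30 days, starts Thu → 5 of Thu, Fri ✓
Dec: 31 days, starts Sat → 5 of Sat, Sun, Mon
Months with five Fridays: Mar, Jun, Aug, Nov.

4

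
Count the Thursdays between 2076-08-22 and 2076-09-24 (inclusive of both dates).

5

2076-08-22 is a Saturday.
The range spans 34 days (inclusive of both endpoints).
34 = 7 × 4 + 6, so there are 4 full weeks plus 6 extra days.
Each full week contributes one Thursday: 4 so far.
The 6 extra days are Sat, Sun, Mon, Tue, Wed, Thu — 1 of them qualifies.
Total: 4 + 1 = 5.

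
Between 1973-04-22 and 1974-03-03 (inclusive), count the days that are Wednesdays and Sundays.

91

1973-04-22 is a Sunday.
That's 316 days from start to end, counting both.
316 = 7 × 45 + 1, so there are 45 full weeks plus 1 extra day.
Each full week contributes 2 days from the set (Wed, Sun): 45 × 2 = 90.
The 1 extra day is Sunday — 1 of them qualifies.
Total: 90 + 1 = 91.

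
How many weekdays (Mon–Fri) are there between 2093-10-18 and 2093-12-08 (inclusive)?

37 weekdays

2093-10-18 is a Sunday.
That's 52 days from start to end, counting both.
52 = 7 × 7 + 3, so there are 7 full weeks plus 3 extra days.
Each full week contributes 5 weekdays (Mon–Fri): 7 × 5 = 35.
The 3 extra days are Sun, Mon, Tue — 2 of them qualify.
Total: 35 + 2 = 37.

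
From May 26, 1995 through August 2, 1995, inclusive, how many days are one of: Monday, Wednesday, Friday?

May 26, 1995 is a Friday.
From May 26, 1995 to August 2, 1995 is 69 days inclusive.
69 = 7 × 9 + 6, so there are 9 full weeks plus 6 extra days.
Each full week contributes 3 days from the set (Mon, Wed, Fri): 9 × 3 = 27.
The 6 extra days are Fri, Sat, Sun, Mon, Tue, Wed — 3 of them qualify.
Total: 27 + 3 = 30.

30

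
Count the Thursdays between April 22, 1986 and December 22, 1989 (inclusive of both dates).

April 22, 1986 is a Tuesday.
The range spans 1341 days (inclusive of both endpoints).
1341 = 7 × 191 + 4, so there are 191 full weeks plus 4 extra days.
Each full week contributes one Thursday: 191 so far.
The 4 extra days are Tuesday, Wednesday, Thursday, Friday — 1 of them qualifies.
Total: 191 + 1 = 192.

192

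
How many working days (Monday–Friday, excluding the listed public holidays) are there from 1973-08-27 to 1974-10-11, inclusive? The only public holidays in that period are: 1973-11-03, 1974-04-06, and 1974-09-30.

1973-08-27 is a Monday.
From 1973-08-27 to 1974-10-11 is 411 days inclusive.
411 = 7 × 58 + 5, so there are 58 full weeks plus 5 extra days.
Each full week contributes 5 weekdays (Mon–Fri): 58 × 5 = 290.
The 5 extra days are Mon, Tue, Wed, Thu, Fri — 5 of them qualify.
Total: 290 + 5 = 295.
Holidays: 1973-11-03 (Sat); 1974-04-06 (Sat); 1974-09-30 (Mon).
1 of the 3 holidays fall on weekdays; the rest are weekends and were already excluded.
Business days: 295 − 1 = 294.

294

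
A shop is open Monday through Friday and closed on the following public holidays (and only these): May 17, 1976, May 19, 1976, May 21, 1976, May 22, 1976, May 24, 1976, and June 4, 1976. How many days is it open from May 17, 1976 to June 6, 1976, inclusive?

May 17, 1976 is a Monday.
The range spans 21 days (inclusive of both endpoints).
21 = 7 × 3, so the span is exactly 3 full weeks.
Each full week contributes 5 weekdays (Mon–Fri): 3 × 5 = 15.
Holidays: May 17, 1976 (Mon); May 19, 1976 (Wed); May 21, 1976 (Fri); May 22, 1976 (Sat); May 24, 1976 (Mon); June 4, 1976 (Fri).
5 of the 6 holidays fall on weekdays; the rest are weekends and were already excluded.
Business days: 15 − 5 = 10.

10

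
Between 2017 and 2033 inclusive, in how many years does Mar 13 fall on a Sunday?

2

Day of week of March 13 in each year:
2017: Mon, 2018: Tue, 2019: Wed, 2020: Fri, 2021: Sat, 2022: Sun ✓, 2023: Mon, 2024: Wed, 2025: Thu, 2026: Fri, 2027: Sat, 2028: Mon, 2029: Tue, 2030: Wed, 2031: Thu, 2032: Sat, 2033: Sun ✓
Sundays: 2022, 2033.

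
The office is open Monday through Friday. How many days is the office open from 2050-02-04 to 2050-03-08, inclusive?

23

2050-02-04 is a Friday.
The range spans 33 days (inclusive of both endpoints).
33 = 7 × 4 + 5, so there are 4 full weeks plus 5 extra days.
Each full week contributes 5 weekdays (Mon–Fri): 4 × 5 = 20.
The 5 extra days are Fri, Sat, Sun, Mon, Tue — 3 of them qualify.
Total: 20 + 3 = 23.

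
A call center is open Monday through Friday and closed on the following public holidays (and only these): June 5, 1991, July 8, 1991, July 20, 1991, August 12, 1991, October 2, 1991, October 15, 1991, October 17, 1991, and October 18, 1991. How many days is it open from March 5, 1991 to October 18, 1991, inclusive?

157 working days

March 5, 1991 is a Tuesday.
The range spans 228 days (inclusive of both endpoints).
228 = 7 × 32 + 4, so there are 32 full weeks plus 4 extra days.
Each full week contributes 5 weekdays (Mon–Fri): 32 × 5 = 160.
The 4 extra days are Tue, Wed, Thu, Fri — 4 of them qualify.
Total: 160 + 4 = 164.
Holidays: June 5, 1991 (Wed); July 8, 1991 (Mon); July 20, 1991 (Sat); August 12, 1991 (Mon); October 2, 1991 (Wed); October 15, 1991 (Tue); October 17, 1991 (Thu); October 18, 1991 (Fri).
7 of the 8 holidays fall on weekdays; the rest are weekends and were already excluded.
Business days: 164 − 7 = 157.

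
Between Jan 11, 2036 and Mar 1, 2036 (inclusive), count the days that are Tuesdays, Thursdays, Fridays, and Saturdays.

Jan 11, 2036 is a Friday.
From Jan 11, 2036 to Mar 1, 2036 is 51 days inclusive.
51 = 7 × 7 + 2, so there are 7 full weeks plus 2 extra days.
Each full week contributes 4 days from the set (Tue, Thu, Fri, Sat): 7 × 4 = 28.
The 2 extra days are Friday, Saturday — 2 of them qualify.
Total: 28 + 2 = 30.

30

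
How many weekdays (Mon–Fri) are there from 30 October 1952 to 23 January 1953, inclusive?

62 weekdays

30 October 1952 is a Thursday.
From 30 October 1952 to 23 January 1953 is 86 days inclusive.
86 = 7 × 12 + 2, so there are 12 full weeks plus 2 extra days.
Each full week contributes 5 weekdays (Mon–Fri): 12 × 5 = 60.
The 2 extra days are Thu, Fri — 2 of them qualify.
Total: 60 + 2 = 62.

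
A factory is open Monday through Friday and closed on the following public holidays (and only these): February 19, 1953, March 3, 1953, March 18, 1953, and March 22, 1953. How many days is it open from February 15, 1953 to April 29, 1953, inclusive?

50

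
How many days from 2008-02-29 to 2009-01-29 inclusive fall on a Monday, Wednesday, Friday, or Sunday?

192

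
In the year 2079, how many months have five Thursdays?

A month has five Thursdays exactly when Thursday falls within its first (length − 28) days.
Jan: 31 days, starts Sun → 5 of Sun, Mon, Tue
Feb: 28 days, starts Wed → 5 of (none)
Mar: 31 days, starts Wed → 5 of Wed, Thu, Fri ✓
Apr: 30 days, starts Sat → 5 of Sat, Sun
May: 31 days, starts Mon → 5 of Mon, Tue, Wed
Jun: 30 days, starts Thu → 5 of Thu, Fri ✓
Jul: 31 days, starts Sat → 5 of Sat, Sun, Mon
Aug: 31 days, starts Tue → 5 of Tue, Wed, Thu ✓
Sep: 30 days, starts Fri → 5 of Fri, Sat
Oct: 31 days, starts Sun → 5 of Sun, Mon, Tue
Nov: 30 days, starts Wed → 5 of Wed, Thu ✓
Dec: 31 days, starts Fri → 5 of Fri, Sat, Sun
Months with five Thursdays: Mar, Jun, Aug, Nov.

4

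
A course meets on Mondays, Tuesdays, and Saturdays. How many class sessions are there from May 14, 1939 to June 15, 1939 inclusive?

14

May 14, 1939 is a Sunday.
From May 14, 1939 to June 15, 1939 is 33 days inclusive.
33 = 7 × 4 + 5, so there are 4 full weeks plus 5 extra days.
Each full week contributes 3 days from the set (Mon, Tue, Sat): 4 × 3 = 12.
The 5 extra days are Sun, Mon, Tue, Wed, Thu — 2 of them qualify.
Total: 12 + 2 = 14.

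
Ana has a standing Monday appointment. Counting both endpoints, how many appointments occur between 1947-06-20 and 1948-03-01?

1947-06-20 is a Friday.
The range spans 256 days (inclusive of both endpoints).
256 = 7 × 36 + 4, so there are 36 full weeks plus 4 extra days.
Each full week contributes one Monday: 36 so far.
The 4 extra days are Friday, Saturday, Sunday, Monday — 1 of them qualifies.
Total: 36 + 1 = 37.

37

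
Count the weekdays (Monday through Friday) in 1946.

261

1 January 1946 is a Tuesday.
The range spans 365 days (inclusive of both endpoints).
365 = 7 × 52 + 1, so there are 52 full weeks plus 1 extra day.
Each full week contributes 5 weekdays (Mon–Fri): 52 × 5 = 260.
The 1 extra day is Tuesday — 1 of them qualifies.
Total: 260 + 1 = 261.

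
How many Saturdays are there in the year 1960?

1 January 1960 is a Friday.
The range spans 366 days (inclusive of both endpoints).
366 = 7 × 52 + 2, so there are 52 full weeks plus 2 extra days.
Each full week contributes one Saturday: 52 so far.
The 2 extra days are Friday, Saturday — 1 of them qualifies.
Total: 52 + 1 = 53.

53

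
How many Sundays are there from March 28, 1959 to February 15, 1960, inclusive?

March 28, 1959 is a Saturday.
That's 325 days from start to end, counting both.
325 = 7 × 46 + 3, so there are 46 full weeks plus 3 extra days.
Each full week contributes one Sunday: 46 so far.
The 3 extra days are Saturday, Sunday, Monday — 1 of them qualifies.
Total: 46 + 1 = 47.

47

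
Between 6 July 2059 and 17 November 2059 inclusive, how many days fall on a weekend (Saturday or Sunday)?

6 July 2059 is a Sunday.
The range spans 135 days (inclusive of both endpoints).
135 = 7 × 19 + 2, so there are 19 full weeks plus 2 extra days.
Each full week contributes 2 weekend days (Sat, Sun): 19 × 2 = 38.
The 2 extra days are Sunday, Monday — 1 of them qualifies.
Total: 38 + 1 = 39.

39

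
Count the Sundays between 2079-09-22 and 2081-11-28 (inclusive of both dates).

114

2079-09-22 is a Friday.
The range spans 799 days (inclusive of both endpoints).
799 = 7 × 114 + 1, so there are 114 full weeks plus 1 extra day.
Each full week contributes one Sunday: 114 so far.
The 1 extra day is Fri — none qualify.
Total: 114 + 0 = 114.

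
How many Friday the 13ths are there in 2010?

1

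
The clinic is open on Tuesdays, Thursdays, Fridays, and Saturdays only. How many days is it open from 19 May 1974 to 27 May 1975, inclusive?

19 May 1974 is a Sunday.
The range spans 374 days (inclusive of both endpoints).
374 = 7 × 53 + 3, so there are 53 full weeks plus 3 extra days.
Each full week contributes 4 days from the set (Tue, Thu, Fri, Sat): 53 × 4 = 212.
The 3 extra days are Sunday, Monday, Tuesday — 1 of them qualifies.
Total: 212 + 1 = 213.

213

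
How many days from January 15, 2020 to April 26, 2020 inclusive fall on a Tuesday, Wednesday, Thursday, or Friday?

59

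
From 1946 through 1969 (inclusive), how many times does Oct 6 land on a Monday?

4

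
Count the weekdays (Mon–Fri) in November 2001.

22 weekdays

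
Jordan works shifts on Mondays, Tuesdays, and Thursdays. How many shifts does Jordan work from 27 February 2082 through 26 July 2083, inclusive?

27 February 2082 is a Friday.
From 27 February 2082 to 26 July 2083 is 515 days inclusive.
515 = 7 × 73 + 4, so there are 73 full weeks plus 4 extra days.
Each full week contributes 3 days from the set (Mon, Tue, Thu): 73 × 3 = 219.
The 4 extra days are Fri, Sat, Sun, Mon — 1 of them qualifies.
Total: 219 + 1 = 220.

220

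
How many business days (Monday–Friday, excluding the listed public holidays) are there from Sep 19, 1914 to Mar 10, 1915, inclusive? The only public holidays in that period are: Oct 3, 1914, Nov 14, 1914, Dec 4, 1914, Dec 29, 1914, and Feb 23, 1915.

120 business days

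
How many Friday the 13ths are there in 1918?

2

The 13th falls on a Friday when the month's 13th has weekday Fri.
Jan 13 is Sun; Feb 13 is Wed; Mar 13 is Wed; Apr 13 is Sat; May 13 is Mon; Jun 13 is Thu; Jul 13 is Sat; Aug 13 is Tue; Sep 13 is Fri ✓; Oct 13 is Sun; Nov 13 is Wed; Dec 13 is Fri ✓.
Friday the 13ths: Sep, Dec.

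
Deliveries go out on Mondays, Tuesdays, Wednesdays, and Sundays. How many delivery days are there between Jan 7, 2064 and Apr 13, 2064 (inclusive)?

Jan 7, 2064 is a Monday.
From Jan 7, 2064 to Apr 13, 2064 is 98 days inclusive.
98 = 7 × 14, so the span is exactly 14 full weeks.
Each full week contributes 4 days from the set (Mon, Tue, Wed, Sun): 14 × 4 = 56.
Total: 56.

56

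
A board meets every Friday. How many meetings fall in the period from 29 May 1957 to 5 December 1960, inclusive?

29 May 1957 is a Wednesday.
From 29 May 1957 to 5 December 1960 is 1287 days inclusive.
1287 = 7 × 183 + 6, so there are 183 full weeks plus 6 extra days.
Each full week contributes one Friday: 183 so far.
The 6 extra days are Wed, Thu, Fri, Sat, Sun, Mon — 1 of them qualifies.
Total: 183 + 1 = 184.

184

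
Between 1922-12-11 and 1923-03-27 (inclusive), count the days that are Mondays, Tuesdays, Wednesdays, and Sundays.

1922-12-11 is a Monday.
The range spans 107 days (inclusive of both endpoints).
107 = 7 × 15 + 2, so there are 15 full weeks plus 2 extra days.
Each full week contributes 4 days from the set (Mon, Tue, Wed, Sun): 15 × 4 = 60.
The 2 extra days are Monday, Tuesday — 2 of them qualify.
Total: 60 + 2 = 62.

62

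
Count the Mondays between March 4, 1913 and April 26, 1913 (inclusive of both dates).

March 4, 1913 is a Tuesday.
That's 54 days from start to end, counting both.
54 = 7 × 7 + 5, so there are 7 full weeks plus 5 extra days.
Each full week contributes one Monday: 7 so far.
The 5 extra days are Tue, Wed, Thu, Fri, Sat — none qualify.
Total: 7 + 0 = 7.

7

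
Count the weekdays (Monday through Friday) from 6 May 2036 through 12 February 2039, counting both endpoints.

6 May 2036 is a Tuesday.
The range spans 1013 days (inclusive of both endpoints).
1013 = 7 × 144 + 5, so there are 144 full weeks plus 5 extra days.
Each full week contributes 5 weekdays (Mon–Fri): 144 × 5 = 720.
The 5 extra days are Tuesday, Wednesday, Thursday, Friday, Saturday — 4 of them qualify.
Total: 720 + 4 = 724.

724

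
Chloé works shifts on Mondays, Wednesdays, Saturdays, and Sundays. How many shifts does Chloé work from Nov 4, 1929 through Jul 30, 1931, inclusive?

362

Nov 4, 1929 is a Monday.
That's 634 days from start to end, counting both.
634 = 7 × 90 + 4, so there are 90 full weeks plus 4 extra days.
Each full week contributes 4 days from the set (Mon, Wed, Sat, Sun): 90 × 4 = 360.
The 4 extra days are Mon, Tue, Wed, Thu — 2 of them qualify.
Total: 360 + 2 = 362.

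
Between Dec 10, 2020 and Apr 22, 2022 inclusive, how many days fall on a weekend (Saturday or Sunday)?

Dec 10, 2020 is a Thursday.
The range spans 499 days (inclusive of both endpoints).
499 = 7 × 71 + 2, so there are 71 full weeks plus 2 extra days.
Each full week contributes 2 weekend days (Sat, Sun): 71 × 2 = 142.
The 2 extra days are Thursday, Friday — none qualify.
Total: 142 + 0 = 142.

142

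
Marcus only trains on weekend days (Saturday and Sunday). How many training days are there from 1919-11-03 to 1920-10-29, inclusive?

1919-11-03 is a Monday.
The range spans 362 days (inclusive of both endpoints).
362 = 7 × 51 + 5, so there are 51 full weeks plus 5 extra days.
Each full week contributes 2 weekend days (Sat, Sun): 51 × 2 = 102.
The 5 extra days are Monday, Tuesday, Wednesday, Thursday, Friday — none qualify.
Total: 102 + 0 = 102.

102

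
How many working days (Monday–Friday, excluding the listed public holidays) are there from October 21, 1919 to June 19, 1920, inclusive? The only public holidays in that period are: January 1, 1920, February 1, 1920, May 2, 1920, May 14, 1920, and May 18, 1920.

October 21, 1919 is a Tuesday.
That's 243 days from start to end, counting both.
243 = 7 × 34 + 5, so there are 34 full weeks plus 5 extra days.
Each full week contributes 5 weekdays (Mon–Fri): 34 × 5 = 170.
The 5 extra days are Tue, Wed, Thu, Fri, Sat — 4 of them qualify.
Total: 170 + 4 = 174.
Holidays: January 1, 1920 (Thu); February 1, 1920 (Sun); May 2, 1920 (Sun); May 14, 1920 (Fri); May 18, 1920 (Tue).
3 of the 5 holidays fall on weekdays; the rest are weekends and were already excluded.
Business days: 174 − 3 = 171.

171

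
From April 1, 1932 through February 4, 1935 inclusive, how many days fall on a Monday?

149

April 1, 1932 is a Friday.
The range spans 1040 days (inclusive of both endpoints).
1040 = 7 × 148 + 4, so there are 148 full weeks plus 4 extra days.
Each full week contributes one Monday: 148 so far.
The 4 extra days are Fri, Sat, Sun, Mon — 1 of them qualifies.
Total: 148 + 1 = 149.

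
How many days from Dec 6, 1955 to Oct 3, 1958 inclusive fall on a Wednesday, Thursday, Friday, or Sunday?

591

Dec 6, 1955 is a Tuesday.
That's 1033 days from start to end, counting both.
1033 = 7 × 147 + 4, so there are 147 full weeks plus 4 extra days.
Each full week contributes 4 days from the set (Wed, Thu, Fri, Sun): 147 × 4 = 588.
The 4 extra days are Tuesday, Wednesday, Thursday, Friday — 3 of them qualify.
Total: 588 + 3 = 591.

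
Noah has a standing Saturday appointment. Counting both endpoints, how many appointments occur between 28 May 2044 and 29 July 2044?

9

28 May 2044 is a Saturday.
From 28 May 2044 to 29 July 2044 is 63 days inclusive.
63 = 7 × 9, so the span is exactly 9 full weeks.
Each full week contributes one Saturday: 9 so far.
Total: 9.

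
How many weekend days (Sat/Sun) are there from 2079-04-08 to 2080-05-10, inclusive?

114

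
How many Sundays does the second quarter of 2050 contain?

13

April 1, 2050 is a Friday.
From April 1, 2050 to June 30, 2050 is 91 days inclusive.
91 = 7 × 13, so the span is exactly 13 full weeks.
Each full week contributes one Sunday: 13 so far.
Total: 13.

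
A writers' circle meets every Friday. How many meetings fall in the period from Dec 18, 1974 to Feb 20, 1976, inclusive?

62 Fridays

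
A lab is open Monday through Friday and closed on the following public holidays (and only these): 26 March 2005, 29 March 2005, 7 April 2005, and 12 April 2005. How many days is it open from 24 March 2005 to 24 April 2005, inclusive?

19

24 March 2005 is a Thursday.
That's 32 days from start to end, counting both.
32 = 7 × 4 + 4, so there are 4 full weeks plus 4 extra days.
Each full week contributes 5 weekdays (Mon–Fri): 4 × 5 = 20.
The 4 extra days are Thu, Fri, Sat, Sun — 2 of them qualify.
Total: 20 + 2 = 22.
Holidays: 26 March 2005 (Sat); 29 March 2005 (Tue); 7 April 2005 (Thu); 12 April 2005 (Tue).
3 of the 4 holidays fall on weekdays; the rest are weekends and were already excluded.
Business days: 22 − 3 = 19.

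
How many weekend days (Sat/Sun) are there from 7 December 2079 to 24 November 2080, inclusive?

7 December 2079 is a Thursday.
The range spans 354 days (inclusive of both endpoints).
354 = 7 × 50 + 4, so there are 50 full weeks plus 4 extra days.
Each full week contributes 2 weekend days (Sat, Sun): 50 × 2 = 100.
The 4 extra days are Thursday, Friday, Saturday, Sunday — 2 of them qualify.
Total: 100 + 2 = 102.

102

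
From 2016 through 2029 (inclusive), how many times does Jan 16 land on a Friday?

Day of week of January 16 in each year:
2016: Sat, 2017: Mon, 2018: Tue, 2019: Wed, 2020: Thu, 2021: Sat, 2022: Sun, 2023: Mon, 2024: Tue, 2025: Thu, 2026: Fri ✓, 2027: Sat, 2028: Sun, 2029: Tue
Fridays: 2026.

1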